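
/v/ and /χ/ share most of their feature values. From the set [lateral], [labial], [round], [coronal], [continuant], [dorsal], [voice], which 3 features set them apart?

[voice], [labial], [dorsal]

The two segments share [−lateral], [−round], [−coronal], [+continuant]. The only features from the list on which they differ: /v/ is [+voice] while /χ/ is [−voice]; /v/ is [+labial] while /χ/ is [−labial]; /v/ is [−dorsal] while /χ/ is [+dorsal].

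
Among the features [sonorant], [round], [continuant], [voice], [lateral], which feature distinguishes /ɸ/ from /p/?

/ɸ/ is the voiceless bilabial fricative and /p/ is the voiceless bilabial stop. Both are [-sonorant], [-round], [-voice], [-lateral]. /ɸ/ is [+continuant] while /p/ is [-continuant], so the distinguishing feature is [continuant].

[continuant]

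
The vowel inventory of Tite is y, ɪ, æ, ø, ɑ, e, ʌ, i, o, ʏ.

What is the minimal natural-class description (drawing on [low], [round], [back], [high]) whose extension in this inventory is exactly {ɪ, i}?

[+high, -round]

Every target segment is [+high], [-round]; each remaining inventory member fails at least one of these. Each conjunct is needed — [-round] alone would also admit /æ, ɑ, e, ʌ/; [+high] alone would also admit /y, ʏ/ — and no other single listed feature has exactly this extension, so two is the minimum.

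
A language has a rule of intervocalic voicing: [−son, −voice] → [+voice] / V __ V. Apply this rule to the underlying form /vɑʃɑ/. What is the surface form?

The only segment in the rule's environment that also matches [−son, −voice] is /ʃ/. Applying [+voice] turns the voiceless postalveolar fricative into /ʒ/ (voiced postalveolar fricative), giving [vɑʒɑ].

[vɑʒɑ]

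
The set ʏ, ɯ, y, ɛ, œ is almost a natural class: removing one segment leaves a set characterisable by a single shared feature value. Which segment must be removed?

[back] groups all but one: /y, ɛ, œ, ʏ/ share [−back] while /ɯ/ (high back unrounded vowel) alone is [+back]. Removing any other segment would not leave a single-feature class that excludes it.

ɯ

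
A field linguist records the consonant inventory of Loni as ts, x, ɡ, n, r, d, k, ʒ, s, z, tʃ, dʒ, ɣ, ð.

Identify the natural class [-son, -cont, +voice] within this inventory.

Checking each segment against [-sonorant], [-continuant], [+voice]: /ɡ/ (voiced velar stop), /d/ (voiced alveolar stop), /dʒ/ (voiced postalveolar affricate) satisfy every feature; every other segment in the inventory fails at least one.

ɡ, d, dʒ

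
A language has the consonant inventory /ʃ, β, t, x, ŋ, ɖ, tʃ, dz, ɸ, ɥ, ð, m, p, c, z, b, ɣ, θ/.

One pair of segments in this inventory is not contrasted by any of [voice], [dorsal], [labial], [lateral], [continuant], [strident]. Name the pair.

b, m

/b/ (voiced bilabial stop) and /m/ (bilabial nasal) are both [+voice], [−dorsal], [+labial], [−lateral], [−continuant], [−strident], so none of the listed features separates them. (They do differ in [sonorant] and [nasal], which are not among the given features.) Every other pair in the inventory differs on at least one listed feature.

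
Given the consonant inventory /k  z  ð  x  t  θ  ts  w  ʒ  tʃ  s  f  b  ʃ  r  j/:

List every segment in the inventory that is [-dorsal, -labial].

Eliminate segments failing any feature: /k, x, w, j/ are [+dorsal]; /f, b/ are [+labial]. The remaining /z, ð, t, θ, ts, ʒ, tʃ, s, ʃ, r/ satisfy [-dorsal], [-labial].

z, ð, t, θ, ts, ʒ, tʃ, s, ʃ, r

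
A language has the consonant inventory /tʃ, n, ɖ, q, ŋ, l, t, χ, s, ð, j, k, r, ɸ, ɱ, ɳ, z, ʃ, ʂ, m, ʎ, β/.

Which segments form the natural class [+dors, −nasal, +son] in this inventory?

Checking each segment against [+dorsal], [−nasal], [+sonorant]: /j/ (palatal glide), /ʎ/ (palatal lateral approximant) satisfy every feature; every other segment in the inventory fails at least one.

j, ʎ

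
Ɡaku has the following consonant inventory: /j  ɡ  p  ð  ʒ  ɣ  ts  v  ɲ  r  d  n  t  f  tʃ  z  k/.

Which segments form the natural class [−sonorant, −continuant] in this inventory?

Eliminate segments failing any feature: /j, ɲ, r, n/ are [+sonorant]; /ð, ʒ, ɣ, v, f, z/ are [+continuant]. The remaining /ɡ, p, ts, d, t, tʃ, k/ satisfy [−sonorant], [−continuant].

ɡ, p, ts, d, t, tʃ, k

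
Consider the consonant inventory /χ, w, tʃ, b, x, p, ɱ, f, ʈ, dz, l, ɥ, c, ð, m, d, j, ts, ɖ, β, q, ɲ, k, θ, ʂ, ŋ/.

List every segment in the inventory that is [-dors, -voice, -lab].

tʃ, ʈ, ts, θ, ʂ

The [-dorsal] segments are /tʃ, b, p, ɱ, f, ʈ, dz, l, ð, m, d, ts, ɖ, β, θ, ʂ/.
Of those, [-voice] gives /tʃ, p, f, ʈ, ts, θ, ʂ/.
Then [-labial] leaves /tʃ, ʈ, ts, θ, ʂ/.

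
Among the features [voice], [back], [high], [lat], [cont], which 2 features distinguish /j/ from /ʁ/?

/j/ is the palatal glide and /ʁ/ is the voiced uvular fricative. Both are [+voice], [−lateral], [+continuant]. /j/ is [+high] while /ʁ/ is [−high]; /j/ is [−back] while /ʁ/ is [+back], so the distinguishing features are [high], [back].

[high], [back]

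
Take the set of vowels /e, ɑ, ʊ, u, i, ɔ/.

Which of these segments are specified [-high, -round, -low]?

Eliminate segments failing any feature: /ɑ/ is [+low]; /ʊ, u, i/ are [+high]; /ɔ/ is [+round]. The remaining /e/ satisfy [-high], [-round], [-low].

e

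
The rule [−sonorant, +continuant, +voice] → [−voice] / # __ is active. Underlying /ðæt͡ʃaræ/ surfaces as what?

[θæt͡ʃaræ]

Only the initial segment /ð/ is both word-initial and matches the structural description. It is a voiced dental fricative, so [−sonorant, +continuant, +voice] holds; changing it to [−voice] with all other features held fixed yields /θ/ (voiceless dental fricative). No other segment meets both the structural description and the environment, so the output is [θæt͡ʃaræ].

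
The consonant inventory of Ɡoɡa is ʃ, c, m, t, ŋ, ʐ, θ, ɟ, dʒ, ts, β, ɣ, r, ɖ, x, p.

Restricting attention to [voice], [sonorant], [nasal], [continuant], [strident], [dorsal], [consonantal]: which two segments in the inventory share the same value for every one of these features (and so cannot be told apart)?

p, t

/p/ (voiceless bilabial stop) and /t/ (voiceless alveolar stop) are both [−voice], [−sonorant], [−nasal], [−continuant], [−strident], [−dorsal], [+consonantal], so none of the listed features separates them. (They do differ in [labial] and [coronal], which are not among the given features.) Every other pair in the inventory differs on at least one listed feature.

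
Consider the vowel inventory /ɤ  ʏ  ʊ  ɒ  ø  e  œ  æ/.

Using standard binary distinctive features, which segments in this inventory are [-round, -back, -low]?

e

The [-round] segments are /ɤ, e, æ/.
Of those, [-back] gives /e, æ/.
Within that set, [-low] leaves /e/.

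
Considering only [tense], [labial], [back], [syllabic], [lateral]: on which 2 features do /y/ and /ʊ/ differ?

[back], [tense]

The two segments share [+labial], [+syllabic], [−lateral]. The only features from the list on which they differ: /y/ is [−back] while /ʊ/ is [+back]; /y/ is [+tense] while /ʊ/ is [−tense].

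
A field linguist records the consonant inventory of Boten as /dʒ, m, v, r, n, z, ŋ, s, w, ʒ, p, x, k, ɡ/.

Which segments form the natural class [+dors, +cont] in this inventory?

w, x

Eliminate segments failing any feature: /dʒ, m, v, r, n, z, s, ʒ, p/ are [−dorsal]; /ŋ, k, ɡ/ are [−continuant]. The remaining /w, x/ satisfy [+dorsal], [+continuant].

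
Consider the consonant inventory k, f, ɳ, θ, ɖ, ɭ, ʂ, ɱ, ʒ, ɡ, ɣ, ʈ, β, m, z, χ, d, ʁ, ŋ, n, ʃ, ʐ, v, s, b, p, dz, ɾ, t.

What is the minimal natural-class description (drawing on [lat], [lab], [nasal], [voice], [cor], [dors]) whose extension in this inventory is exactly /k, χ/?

[-voice, +dors]

Every target segment is [-voice], [+dorsal]; each remaining inventory member fails at least one of these. Each conjunct is needed — [+dorsal] alone would also admit /ɡ, ɣ, ʁ, ŋ/; [-voice] alone would also admit /f, θ, ʂ, ʈ, …/ — and no other single listed feature has exactly this extension, so two is the minimum.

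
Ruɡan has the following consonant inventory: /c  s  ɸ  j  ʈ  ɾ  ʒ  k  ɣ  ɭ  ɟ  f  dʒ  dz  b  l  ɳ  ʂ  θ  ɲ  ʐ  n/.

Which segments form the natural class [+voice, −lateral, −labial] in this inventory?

j, ɾ, ʒ, ɣ, ɟ, dʒ, dz, ɳ, ɲ, ʐ, n

Among the inventory, the [+voice] segments are /j, ɾ, ʒ, ɣ, ɭ, ɟ, dʒ, dz, b, l, ɳ, ɲ, ʐ, n/.
Of those, [−lateral] gives /j, ɾ, ʒ, ɣ, ɟ, dʒ, dz, b, ɳ, ɲ, ʐ, n/.
Among these, [−labial] leaves /j, ɾ, ʒ, ɣ, ɟ, dʒ, dz, ɳ, ɲ, ʐ, n/.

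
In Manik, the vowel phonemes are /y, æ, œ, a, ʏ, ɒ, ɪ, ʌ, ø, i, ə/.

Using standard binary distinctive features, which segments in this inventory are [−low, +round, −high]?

The [−low] segments are /y, œ, ʏ, ɪ, ʌ, ø, i, ə/.
Of those, [+round] gives /y, œ, ʏ, ø/.
Of those, [−high] leaves /œ, ø/.

œ, ø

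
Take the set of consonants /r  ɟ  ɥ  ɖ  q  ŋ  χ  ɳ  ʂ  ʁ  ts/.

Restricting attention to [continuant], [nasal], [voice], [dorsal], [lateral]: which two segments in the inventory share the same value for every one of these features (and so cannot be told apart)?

On the given features, /ʁ/ and /ɥ/ have an identical profile: [+continuant], [−nasal], [+voice], [+dorsal], [−lateral]. No other two segments in the inventory coincide on all 5 features. (They do differ in [labial], [round], [high] and [back], which are not among the given features.)

ʁ, ɥ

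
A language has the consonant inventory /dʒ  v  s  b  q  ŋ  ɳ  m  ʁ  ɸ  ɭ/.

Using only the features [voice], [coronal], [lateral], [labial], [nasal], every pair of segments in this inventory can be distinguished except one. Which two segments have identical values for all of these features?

b, v

/b/ (voiced bilabial stop) and /v/ (voiced labiodental fricative) are both [+voice], [−coronal], [−lateral], [+labial], [−nasal], so none of the listed features separates them. (They do differ in [continuant], which is not among the given features.) Every other pair in the inventory differs on at least one listed feature.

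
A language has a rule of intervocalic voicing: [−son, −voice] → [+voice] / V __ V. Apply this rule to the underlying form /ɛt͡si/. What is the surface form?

[ɛd͡zi]

/t͡s/ satisfies [−son, −voice] and sits in V __ V. The [+voice] counterpart of the voiceless alveolar affricate is /d͡z/. Other segments in /ɛt͡si/ either fail the structural description or are not in the environment, so the surface form is [ɛd͡zi].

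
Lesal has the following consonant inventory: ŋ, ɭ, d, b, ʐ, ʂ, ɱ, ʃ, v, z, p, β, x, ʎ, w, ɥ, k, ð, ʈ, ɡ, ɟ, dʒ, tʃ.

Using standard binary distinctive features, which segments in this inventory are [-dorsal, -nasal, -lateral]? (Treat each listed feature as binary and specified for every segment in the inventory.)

d, b, ʐ, ʂ, ʃ, v, z, p, β, ð, ʈ, dʒ, tʃ

Among the inventory, the [-dorsal] segments are /ɭ, d, b, ʐ, ʂ, ɱ, ʃ, v, z, p, β, ð, ʈ, dʒ, tʃ/.
Within that set, [-nasal] gives /ɭ, d, b, ʐ, ʂ, ʃ, v, z, p, β, ð, ʈ, dʒ, tʃ/.
Among these, [-lateral] leaves /d, b, ʐ, ʂ, ʃ, v, z, p, β, ð, ʈ, dʒ, tʃ/.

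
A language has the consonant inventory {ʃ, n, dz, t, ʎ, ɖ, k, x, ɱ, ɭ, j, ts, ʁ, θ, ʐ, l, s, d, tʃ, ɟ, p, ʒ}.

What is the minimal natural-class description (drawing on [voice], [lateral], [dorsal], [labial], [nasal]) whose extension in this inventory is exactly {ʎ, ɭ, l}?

Every target segment is [+lateral] and no other inventory member is, so one feature is enough.

[+lateral]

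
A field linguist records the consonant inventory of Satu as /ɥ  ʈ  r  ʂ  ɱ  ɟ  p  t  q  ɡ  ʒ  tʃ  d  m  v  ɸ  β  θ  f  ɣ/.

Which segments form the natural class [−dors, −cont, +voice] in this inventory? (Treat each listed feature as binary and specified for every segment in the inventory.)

ɱ, d, m

Among the inventory, the [−dorsal] segments are /ʈ, r, ʂ, ɱ, p, t, ʒ, tʃ, d, m, v, ɸ, β, θ, f/.
Of those, [−continuant] gives /ʈ, ɱ, p, t, tʃ, d, m/.
Among these, [+voice] leaves /ɱ, d, m/.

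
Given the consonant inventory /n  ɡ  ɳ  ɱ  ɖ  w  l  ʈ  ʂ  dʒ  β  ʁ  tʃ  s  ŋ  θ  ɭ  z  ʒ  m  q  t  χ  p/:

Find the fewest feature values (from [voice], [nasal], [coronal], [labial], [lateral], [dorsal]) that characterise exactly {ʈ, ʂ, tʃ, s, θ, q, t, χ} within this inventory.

The class [-voice], [-labial] has exactly /ʈ, ʂ, tʃ, s, θ, q, t, χ/ as its extension in this inventory. No smaller conjunction from the listed features achieves this: [-labial] alone would also admit /n, ɡ, ɳ, ɖ, …/; [-voice] alone would also admit /p/; and checking the remaining single features turns up none with this extension.

[-voice, -labial]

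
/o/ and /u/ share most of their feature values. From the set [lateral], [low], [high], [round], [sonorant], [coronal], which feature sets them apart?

[high]

/o/ is the mid back rounded tense vowel and /u/ is the high back rounded tense vowel. Both are [−lateral], [−low], [+round], [+sonorant], [−coronal]. /o/ is [−high] while /u/ is [+high], so the distinguishing feature is [high].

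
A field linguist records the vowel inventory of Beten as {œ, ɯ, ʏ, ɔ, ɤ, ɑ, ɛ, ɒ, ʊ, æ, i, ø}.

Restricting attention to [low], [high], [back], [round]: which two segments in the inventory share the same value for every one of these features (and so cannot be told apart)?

œ, ø

Both /œ/ and /ø/ are [-low], [-high], [-back], [+round]. Since the list omits [tense] — which does distinguish the mid front rounded lax vowel from the mid front rounded tense vowel — this pair collapses; all other pairs remain distinct.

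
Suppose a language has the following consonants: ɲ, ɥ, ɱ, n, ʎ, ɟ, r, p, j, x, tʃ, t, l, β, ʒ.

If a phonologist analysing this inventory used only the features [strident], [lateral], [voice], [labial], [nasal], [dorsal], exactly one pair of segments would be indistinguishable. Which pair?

ɟ, j

On the given features, /ɟ/ and /j/ have an identical profile: [−strident], [−lateral], [+voice], [−labial], [−nasal], [+dorsal]. No other two segments in the inventory coincide on all 6 features. (They do differ in [sonorant] and [continuant], which are not among the given features.)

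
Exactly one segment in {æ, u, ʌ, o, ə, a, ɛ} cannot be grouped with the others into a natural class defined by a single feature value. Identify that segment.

u

[high] groups all but one: /ɛ, ə, o, æ, ʌ, a/ share [-high] while /u/ (high back rounded tense vowel) alone is [+high]. Removing any other segment would not leave a single-feature class that excludes it.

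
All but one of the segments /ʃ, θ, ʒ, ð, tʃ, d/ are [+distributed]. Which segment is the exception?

/tʃ, ʒ, ʃ, ð, θ/ are all [+distributed]; /d/ (voiced alveolar stop) is [−distributed].

d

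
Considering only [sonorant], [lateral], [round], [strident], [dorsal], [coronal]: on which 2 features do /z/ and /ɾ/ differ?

[sonorant], [strident]

/z/ is the voiced alveolar fricative and /ɾ/ is the alveolar tap. Both are [−lateral], [−round], [−dorsal], [+coronal]. /z/ is [−sonorant] while /ɾ/ is [+sonorant]; /z/ is [+strident] while /ɾ/ is [−strident], so the distinguishing features are [sonorant], [strident].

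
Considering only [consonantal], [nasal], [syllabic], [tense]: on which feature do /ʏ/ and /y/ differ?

/ʏ/ is the high front rounded lax vowel and /y/ is the high front rounded tense vowel. Both are [−consonantal], [−nasal], [+syllabic]. /ʏ/ is [−tense] while /y/ is [+tense], so the distinguishing feature is [tense].

[tense]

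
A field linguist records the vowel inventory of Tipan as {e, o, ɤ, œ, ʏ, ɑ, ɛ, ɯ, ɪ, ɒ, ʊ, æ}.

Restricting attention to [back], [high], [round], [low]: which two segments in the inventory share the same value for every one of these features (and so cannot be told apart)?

e, ɛ

Both /e/ and /ɛ/ are [-back], [-high], [-round], [-low]. Since the list omits [tense] — which does distinguish the mid front unrounded tense vowel from the mid front unrounded lax vowel — this pair collapses; all other pairs remain distinct.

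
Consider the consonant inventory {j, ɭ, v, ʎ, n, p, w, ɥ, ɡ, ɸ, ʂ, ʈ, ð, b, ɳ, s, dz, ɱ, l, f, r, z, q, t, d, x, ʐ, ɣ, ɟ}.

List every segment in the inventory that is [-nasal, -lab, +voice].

Eliminate segments failing any feature: /v, p, w, ɥ, ɸ, b, f/ are [+labial]; /n, ɳ, ɱ/ are [+nasal]; /ʂ, ʈ, s, q, t, x/ are [-voice]. The remaining /j, ɭ, ʎ, ɡ, ð, dz, l, r, z, d, ʐ, ɣ, ɟ/ satisfy [-nasal], [-labial], [+voice].

j, ɭ, ʎ, ɡ, ð, dz, l, r, z, d, ʐ, ɣ, ɟ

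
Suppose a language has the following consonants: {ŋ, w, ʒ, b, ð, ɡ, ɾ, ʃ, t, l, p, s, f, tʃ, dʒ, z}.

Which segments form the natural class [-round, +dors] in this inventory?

Eliminate segments failing any feature: /w/ is [+round]; /ʒ, b, ð, ɾ, ʃ, t, l, p, s, f, tʃ, dʒ, z/ are [-dorsal]. The remaining /ŋ, ɡ/ satisfy [-round], [+dorsal].

ŋ, ɡ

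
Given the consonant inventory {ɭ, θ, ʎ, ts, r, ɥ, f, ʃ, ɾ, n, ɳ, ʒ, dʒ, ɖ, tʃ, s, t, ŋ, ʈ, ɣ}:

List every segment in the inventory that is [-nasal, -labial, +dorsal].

ʎ, ɣ

The [-nasal] segments are /ɭ, θ, ʎ, ts, r, ɥ, f, ʃ, ɾ, ʒ, dʒ, ɖ, tʃ, s, t, ʈ, ɣ/.
Among these, [-labial] gives /ɭ, θ, ʎ, ts, r, ʃ, ɾ, ʒ, dʒ, ɖ, tʃ, s, t, ʈ, ɣ/.
Of those, [+dorsal] leaves /ʎ, ɣ/.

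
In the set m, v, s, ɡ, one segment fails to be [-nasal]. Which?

Every segment except /m/ is [-nasal]. /m/ (bilabial nasal) is [+nasal], so it is the exception.

m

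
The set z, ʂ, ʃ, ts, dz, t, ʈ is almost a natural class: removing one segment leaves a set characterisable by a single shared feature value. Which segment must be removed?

[distributed] groups all but one: /ʂ, dz, t, ʈ, ts, z/ share [−distributed] while /ʃ/ (voiceless postalveolar fricative) alone is [+distributed]. Removing any other segment would not leave a single-feature class that excludes it.

ʃ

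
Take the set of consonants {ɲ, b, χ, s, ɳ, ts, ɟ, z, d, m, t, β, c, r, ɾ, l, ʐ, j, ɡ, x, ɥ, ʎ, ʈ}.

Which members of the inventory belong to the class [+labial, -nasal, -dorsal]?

Checking each segment against [+labial], [-nasal], [-dorsal]: /b/ (voiced bilabial stop), /β/ (voiced bilabial fricative) satisfy every feature; every other segment in the inventory fails at least one.

b, β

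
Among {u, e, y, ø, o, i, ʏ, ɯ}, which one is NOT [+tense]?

ʏ

/u, o, ø, ɯ, y, e, i/ are all [+tense]; /ʏ/ (high front rounded lax vowel) is [−tense].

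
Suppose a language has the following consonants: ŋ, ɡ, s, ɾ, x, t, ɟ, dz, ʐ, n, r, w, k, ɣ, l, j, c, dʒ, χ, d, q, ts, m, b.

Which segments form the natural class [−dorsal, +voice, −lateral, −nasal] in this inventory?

Eliminate segments failing any feature: /ŋ, ɡ, x, ɟ, w, k, ɣ, j, c, χ, q/ are [+dorsal]; /s, t, ts/ are [−voice]; /n, m/ are [+nasal]; /l/ is [+lateral]. The remaining /ɾ, dz, ʐ, r, dʒ, d, b/ satisfy [−dorsal], [+voice], [−lateral], [−nasal].

ɾ, dz, ʐ, r, dʒ, d, b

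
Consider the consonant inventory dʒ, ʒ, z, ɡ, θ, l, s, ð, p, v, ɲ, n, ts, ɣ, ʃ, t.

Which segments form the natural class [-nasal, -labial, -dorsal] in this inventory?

dʒ, ʒ, z, θ, l, s, ð, ts, ʃ, t

Eliminate segments failing any feature: /ɡ, ɣ/ are [+dorsal]; /p, v/ are [+labial]; /ɲ, n/ are [+nasal]. The remaining /dʒ, ʒ, z, θ, l, s, ð, ts, ʃ, t/ satisfy [-nasal], [-labial], [-dorsal].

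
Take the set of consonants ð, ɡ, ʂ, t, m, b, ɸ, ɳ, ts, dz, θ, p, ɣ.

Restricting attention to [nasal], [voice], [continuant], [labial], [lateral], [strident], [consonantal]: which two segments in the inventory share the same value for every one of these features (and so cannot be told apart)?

On the given features, /ɣ/ and /ð/ have an identical profile: [−nasal], [+voice], [+continuant], [−labial], [−lateral], [−strident], [+consonantal]. No other two segments in the inventory coincide on all 7 features. (They do differ in [coronal] and [dorsal], which are not among the given features.)

ɣ, ð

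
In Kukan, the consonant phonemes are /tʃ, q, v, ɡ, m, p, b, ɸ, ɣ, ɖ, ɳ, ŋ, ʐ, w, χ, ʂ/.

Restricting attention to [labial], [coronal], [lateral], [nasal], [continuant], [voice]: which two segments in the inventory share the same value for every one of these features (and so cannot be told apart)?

w, v

Both /w/ and /v/ are [+labial], [−coronal], [−lateral], [−nasal], [+continuant], [+voice]. Since the list omits [sonorant], [round] and [dorsal] — which do distinguish the labial-velar glide from the voiced labiodental fricative — this pair collapses; all other pairs remain distinct.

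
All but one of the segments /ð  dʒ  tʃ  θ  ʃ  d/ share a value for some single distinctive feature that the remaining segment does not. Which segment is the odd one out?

The remaining segments after removing /d/ share [+distributed]; /d/ (voiced alveolar stop) is [-distributed]. For every other candidate removal, the leftover set fails to share any single feature value that the removed segment lacks.

d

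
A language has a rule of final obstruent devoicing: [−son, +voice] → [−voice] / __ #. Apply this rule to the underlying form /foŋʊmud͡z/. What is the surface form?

[foŋʊmut͡s]

The only segment in the rule's environment that also matches [−son, +voice] is /d͡z/. Applying [−voice] turns the voiced alveolar affricate into /t͡s/ (voiceless alveolar affricate), giving [foŋʊmut͡s].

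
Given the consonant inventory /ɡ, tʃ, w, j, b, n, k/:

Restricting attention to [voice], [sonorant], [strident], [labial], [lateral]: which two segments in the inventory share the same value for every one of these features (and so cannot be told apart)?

Both /n/ and /j/ are [+voice], [+sonorant], [−strident], [−labial], [−lateral]. Since the list omits [nasal], [continuant] and [dorsal] — which do distinguish the alveolar nasal from the palatal glide — this pair collapses; all other pairs remain distinct.

n, j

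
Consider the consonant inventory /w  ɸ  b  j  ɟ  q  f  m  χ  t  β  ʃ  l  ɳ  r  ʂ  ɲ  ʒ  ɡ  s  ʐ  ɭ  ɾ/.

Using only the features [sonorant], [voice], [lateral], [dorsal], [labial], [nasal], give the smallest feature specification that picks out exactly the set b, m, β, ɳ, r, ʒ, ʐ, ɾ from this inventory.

[+voice, -lateral, -dorsal]

The class [+voice], [-lateral], [-dorsal] has exactly /b, m, β, ɳ, r, ʒ, ʐ, ɾ/ as its extension in this inventory. No smaller conjunction from the listed features achieves this: [-lateral, -dorsal] alone would also admit /ɸ, f, t, ʃ, …/; [+voice, -dorsal] alone would also admit /l, ɭ/; [+voice, -lateral] alone would also admit /w, j, ɟ, ɲ, …/; and checking the remaining two-feature bundles turns up none with this extension.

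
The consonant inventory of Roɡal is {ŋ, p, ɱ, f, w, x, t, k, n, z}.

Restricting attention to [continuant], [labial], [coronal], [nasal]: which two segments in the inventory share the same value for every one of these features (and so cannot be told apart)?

w, f

Both /w/ and /f/ are [+continuant], [+labial], [−coronal], [−nasal]. Since the list omits [sonorant], [voice], [round] and [dorsal] — which do distinguish the labial-velar glide from the voiceless labiodental fricative — this pair collapses; all other pairs remain distinct.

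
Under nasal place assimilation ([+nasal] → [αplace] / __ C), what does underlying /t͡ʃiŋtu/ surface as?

[t͡ʃintu]

/ŋ/ sits before the [+coronal] consonant /t/, so it takes on [+coronal] and surfaces as /n/. The rest of the form is unaffected: [t͡ʃintu].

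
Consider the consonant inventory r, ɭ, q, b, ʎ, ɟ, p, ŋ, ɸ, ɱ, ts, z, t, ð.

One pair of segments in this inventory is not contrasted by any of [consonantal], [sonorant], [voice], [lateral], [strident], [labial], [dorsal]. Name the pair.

ɸ, p

Both /ɸ/ and /p/ are [+consonantal], [-sonorant], [-voice], [-lateral], [-strident], [+labial], [-dorsal]. Since the list omits [continuant] — which does distinguish the voiceless bilabial fricative from the voiceless bilabial stop — this pair collapses; all other pairs remain distinct.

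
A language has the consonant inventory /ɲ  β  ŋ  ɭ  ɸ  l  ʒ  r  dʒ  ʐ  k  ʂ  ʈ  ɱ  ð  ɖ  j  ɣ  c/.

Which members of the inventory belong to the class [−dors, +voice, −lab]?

Checking each segment against [−dorsal], [+voice], [−labial]: /ɭ/ (retroflex lateral approximant), /l/ (alveolar lateral approximant), /ʒ/ (voiced postalveolar fricative), /r/ (alveolar trill), /dʒ/ (voiced postalveolar affricate), /ʐ/ (voiced retroflex fricative), among others, satisfy every feature; every other segment in the inventory fails at least one.

ɭ, l, ʒ, r, dʒ, ʐ, ð, ɖ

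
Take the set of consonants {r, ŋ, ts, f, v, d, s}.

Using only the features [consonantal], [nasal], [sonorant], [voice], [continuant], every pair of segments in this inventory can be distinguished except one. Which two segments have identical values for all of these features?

f, s

On the given features, /f/ and /s/ have an identical profile: [+consonantal], [−nasal], [−sonorant], [−voice], [+continuant]. No other two segments in the inventory coincide on all 5 features. (They do differ in [labial] and [coronal], which are not among the given features.)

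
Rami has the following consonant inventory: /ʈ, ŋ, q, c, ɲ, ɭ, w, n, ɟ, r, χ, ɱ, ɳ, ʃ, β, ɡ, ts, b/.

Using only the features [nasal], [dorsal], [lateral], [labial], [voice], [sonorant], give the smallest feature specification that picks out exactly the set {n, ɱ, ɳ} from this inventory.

[+nasal, −dorsal]

The class [+nasal], [−dorsal] has exactly /n, ɱ, ɳ/ as its extension in this inventory. No smaller conjunction from the listed features achieves this: [−dorsal] alone would also admit /ʈ, ɭ, r, ʃ, …/; [+nasal] alone would also admit /ŋ, ɲ/; and checking the remaining single features turns up none with this extension.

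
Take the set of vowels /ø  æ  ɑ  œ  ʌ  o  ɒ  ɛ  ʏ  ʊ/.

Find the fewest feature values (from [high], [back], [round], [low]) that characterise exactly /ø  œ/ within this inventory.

[-high, -back, +round]

The class [-high], [-back], [+round] has exactly /ø, œ/ as its extension in this inventory. No smaller conjunction from the listed features achieves this: [-back, +round] alone would also admit /ʏ/; [-high, +round] alone would also admit /o, ɒ/; [-high, -back] alone would also admit /æ, ɛ/; and checking the remaining two-feature bundles turns up none with this extension.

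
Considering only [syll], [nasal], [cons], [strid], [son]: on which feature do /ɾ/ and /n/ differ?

[nasal]

/ɾ/ is the alveolar tap and /n/ is the alveolar nasal. Both are [−syllabic], [+consonantal], [−strident], [+sonorant]. /ɾ/ is [−nasal] while /n/ is [+nasal], so the distinguishing feature is [nasal].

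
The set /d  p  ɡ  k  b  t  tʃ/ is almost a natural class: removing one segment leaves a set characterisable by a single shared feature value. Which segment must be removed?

[delayed release] (equivalently [strident]) groups all but one: /b, ɡ, p, d, t, k/ share [−delayed release] while /tʃ/ (voiceless postalveolar affricate) alone is [+delayed release]. Removing any other segment would not leave a single-feature class that excludes it.

tʃ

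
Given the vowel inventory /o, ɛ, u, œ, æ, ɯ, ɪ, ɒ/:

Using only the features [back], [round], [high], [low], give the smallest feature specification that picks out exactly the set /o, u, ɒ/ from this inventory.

[+back, +round]

Every target segment is [+back], [+round]; each remaining inventory member fails at least one of these. Each conjunct is needed — [+round] alone would also admit /œ/; [+back] alone would also admit /ɯ/ — and no other single listed feature has exactly this extension, so two is the minimum.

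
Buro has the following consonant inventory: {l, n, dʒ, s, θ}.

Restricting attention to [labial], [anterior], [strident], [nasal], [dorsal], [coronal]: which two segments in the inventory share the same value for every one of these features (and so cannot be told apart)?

Both /θ/ and /l/ are [−labial], [+anterior], [−strident], [−nasal], [−dorsal], [+coronal]. Since the list omits [sonorant], [voice] and [lateral] — which do distinguish the voiceless dental fricative from the alveolar lateral approximant — this pair collapses; all other pairs remain distinct.

θ, l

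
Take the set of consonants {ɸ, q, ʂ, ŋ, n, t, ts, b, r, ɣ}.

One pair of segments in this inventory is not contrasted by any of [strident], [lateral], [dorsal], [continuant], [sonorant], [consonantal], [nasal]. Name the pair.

t, b

On the given features, /t/ and /b/ have an identical profile: [−strident], [−lateral], [−dorsal], [−continuant], [−sonorant], [+consonantal], [−nasal]. No other two segments in the inventory coincide on all 7 features. (They do differ in [voice], [labial] and [coronal], which are not among the given features.)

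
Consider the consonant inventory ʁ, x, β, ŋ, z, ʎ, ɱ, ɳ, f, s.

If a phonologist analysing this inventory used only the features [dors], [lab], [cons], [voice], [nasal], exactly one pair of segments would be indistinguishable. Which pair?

Both /ʁ/ and /ʎ/ are [+dorsal], [-labial], [+consonantal], [+voice], [-nasal]. Since the list omits [lateral], [high] and [back] — which do distinguish the voiced uvular fricative from the palatal lateral approximant — this pair collapses; all other pairs remain distinct.

ʁ, ʎ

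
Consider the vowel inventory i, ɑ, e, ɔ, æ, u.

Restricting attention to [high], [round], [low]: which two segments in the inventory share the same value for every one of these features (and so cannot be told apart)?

æ, ɑ

On the given features, /æ/ and /ɑ/ have an identical profile: [-high], [-round], [+low]. No other two segments in the inventory coincide on all 3 features. (They do differ in [back], which is not among the given features.)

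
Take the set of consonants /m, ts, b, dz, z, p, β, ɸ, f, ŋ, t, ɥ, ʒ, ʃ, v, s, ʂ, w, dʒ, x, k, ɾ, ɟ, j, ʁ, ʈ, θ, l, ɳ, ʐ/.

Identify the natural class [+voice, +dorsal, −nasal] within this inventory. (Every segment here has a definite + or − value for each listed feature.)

Among the inventory, the [+voice] segments are /m, b, dz, z, β, ŋ, ɥ, ʒ, v, w, dʒ, ɾ, ɟ, j, ʁ, l, ɳ, ʐ/.
Among these, [+dorsal] gives /ŋ, ɥ, w, ɟ, j, ʁ/.
Of those, [−nasal] leaves /ɥ, w, ɟ, j, ʁ/.

ɥ, w, ɟ, j, ʁ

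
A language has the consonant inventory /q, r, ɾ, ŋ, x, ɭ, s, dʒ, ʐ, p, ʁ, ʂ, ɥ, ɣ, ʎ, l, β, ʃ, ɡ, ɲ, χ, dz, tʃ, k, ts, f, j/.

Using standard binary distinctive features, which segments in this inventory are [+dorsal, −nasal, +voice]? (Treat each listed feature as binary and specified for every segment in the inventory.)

ʁ, ɥ, ɣ, ʎ, ɡ, j

Eliminate segments failing any feature: /q, x, χ, k/ are [−voice]; /r, ɾ, ɭ, s, dʒ, ʐ, p, ʂ, l, β, ʃ, dz, tʃ, ts, f/ are [−dorsal]; /ŋ, ɲ/ are [+nasal]. The remaining /ʁ, ɥ, ɣ, ʎ, ɡ, j/ satisfy [+dorsal], [−nasal], [+voice].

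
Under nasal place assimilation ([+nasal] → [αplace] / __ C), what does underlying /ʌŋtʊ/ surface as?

[ʌntʊ]

The only nasal preceding a consonant is /ŋ/ before /t/. /t/ is [+coronal], so /ŋ/ → /n/, giving [ʌntʊ].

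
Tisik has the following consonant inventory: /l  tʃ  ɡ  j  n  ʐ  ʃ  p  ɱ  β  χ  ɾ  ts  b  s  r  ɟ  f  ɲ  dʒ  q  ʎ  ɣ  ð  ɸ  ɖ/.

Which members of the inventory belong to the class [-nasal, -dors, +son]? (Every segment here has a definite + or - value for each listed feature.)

Checking each segment against [-nasal], [-dorsal], [+sonorant]: /l/ (alveolar lateral approximant), /ɾ/ (alveolar tap), /r/ (alveolar trill) satisfy every feature; every other segment in the inventory fails at least one.

l, ɾ, r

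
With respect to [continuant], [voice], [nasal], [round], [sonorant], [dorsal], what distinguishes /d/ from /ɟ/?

The two segments share [-continuant], [+voice], [-nasal], [-round], [-sonorant]. The only feature from the list on which they differ: /d/ is [-dorsal] while /ɟ/ is [+dorsal].

[dorsal]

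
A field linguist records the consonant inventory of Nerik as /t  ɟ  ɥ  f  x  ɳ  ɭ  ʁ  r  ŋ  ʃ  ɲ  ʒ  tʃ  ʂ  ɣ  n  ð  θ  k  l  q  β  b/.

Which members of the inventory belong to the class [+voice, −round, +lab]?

β, b

First, the [+voice] segments are /ɟ, ɥ, ɳ, ɭ, ʁ, r, ŋ, ɲ, ʒ, ɣ, n, ð, l, β, b/.
Among these, [−round] gives /ɟ, ɳ, ɭ, ʁ, r, ŋ, ɲ, ʒ, ɣ, n, ð, l, β, b/.
Within that set, [+labial] leaves /β, b/.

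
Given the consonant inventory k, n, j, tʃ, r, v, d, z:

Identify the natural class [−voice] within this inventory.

The [−voice] segments here are /k, tʃ/; the remaining /n, j, r, v, d, z/ are [+voice].

k, tʃ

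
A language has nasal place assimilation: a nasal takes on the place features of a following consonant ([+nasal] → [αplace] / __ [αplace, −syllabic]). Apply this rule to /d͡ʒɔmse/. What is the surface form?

[d͡ʒɔnse]

The only nasal preceding a consonant is /m/ before /s/. /s/ is [+coronal], so /m/ → /n/, giving [d͡ʒɔnse].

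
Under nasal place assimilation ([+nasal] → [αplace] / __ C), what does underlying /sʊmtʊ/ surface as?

[sʊntʊ]

In /sʊmtʊ/, the nasal /m/ precedes /t/, which is [+coronal]. The nasal assimilates in place, becoming the [+coronal] nasal /n/. The surface form is [sʊntʊ].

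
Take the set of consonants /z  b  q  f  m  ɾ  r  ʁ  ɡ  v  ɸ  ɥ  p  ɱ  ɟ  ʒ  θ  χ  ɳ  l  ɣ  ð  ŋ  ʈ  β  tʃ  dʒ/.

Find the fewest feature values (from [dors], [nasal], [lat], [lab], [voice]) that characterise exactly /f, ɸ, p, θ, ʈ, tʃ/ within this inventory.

[−voice, −dors]

/f, ɸ, p, θ, ʈ, tʃ/ are all [−voice], [−dorsal], and no other segment in the inventory matches both values. Dropping any one of them over-generates: [−dorsal] alone would also admit /z, b, m, ɾ, …/; [−voice] alone would also admit /q, χ/. No other single listed feature picks out exactly this set either, so fewer than two features will not do.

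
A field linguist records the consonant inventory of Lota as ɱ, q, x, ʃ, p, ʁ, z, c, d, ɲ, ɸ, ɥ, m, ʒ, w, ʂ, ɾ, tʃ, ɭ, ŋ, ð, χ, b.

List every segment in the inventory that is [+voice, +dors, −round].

ʁ, ɲ, ŋ

Checking each segment against [+voice], [+dorsal], [−round]: /ʁ/ (voiced uvular fricative), /ɲ/ (palatal nasal), /ŋ/ (velar nasal) satisfy every feature; every other segment in the inventory fails at least one.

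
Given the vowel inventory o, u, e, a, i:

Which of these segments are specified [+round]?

The feature [round] marks segments produced with lip rounding. In this inventory /o, u/ have that property, so they are [+round]; /e, a, i/ are [−round].

o, u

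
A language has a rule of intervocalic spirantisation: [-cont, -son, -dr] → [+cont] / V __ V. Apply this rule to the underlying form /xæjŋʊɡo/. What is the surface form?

The only segment in the rule's environment that also matches [-cont, -son, -dr] is /ɡ/. Applying [+continuant] turns the voiced velar stop into /ɣ/ (voiced velar fricative), giving [xæjŋʊɣo].

[xæjŋʊɣo]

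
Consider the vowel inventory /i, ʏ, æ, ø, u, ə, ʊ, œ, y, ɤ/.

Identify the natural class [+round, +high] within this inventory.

Checking each segment against [+round], [+high]: /ʏ/ (high front rounded lax vowel), /u/ (high back rounded tense vowel), /ʊ/ (high back rounded lax vowel), /y/ (high front rounded tense vowel) satisfy every feature; every other segment in the inventory fails at least one.

ʏ, u, ʊ, y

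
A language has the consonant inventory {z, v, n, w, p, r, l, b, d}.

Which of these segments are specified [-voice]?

The [-voice] segments here are /p/; the remaining /z, v, n, w, r, l, b, d/ are [+voice].

p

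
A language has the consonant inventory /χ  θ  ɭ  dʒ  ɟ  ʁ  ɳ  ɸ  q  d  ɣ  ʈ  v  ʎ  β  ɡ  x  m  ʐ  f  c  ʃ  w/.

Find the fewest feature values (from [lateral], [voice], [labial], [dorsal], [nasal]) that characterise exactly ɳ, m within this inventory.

Every target segment is [+nasal] and no other inventory member is, so one feature is enough.

[+nasal]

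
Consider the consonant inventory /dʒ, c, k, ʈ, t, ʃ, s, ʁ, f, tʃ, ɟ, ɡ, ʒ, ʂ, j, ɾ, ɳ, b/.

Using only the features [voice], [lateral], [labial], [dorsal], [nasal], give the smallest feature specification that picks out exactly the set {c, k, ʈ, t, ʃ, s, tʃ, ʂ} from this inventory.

/c, k, ʈ, t, ʃ, s, tʃ, ʂ/ are all [-voice], [-labial], and no other segment in the inventory matches both values. Dropping any one of them over-generates: [-labial] alone would also admit /dʒ, ʁ, ɟ, ɡ, …/; [-voice] alone would also admit /f/. No other single listed feature picks out exactly this set either, so fewer than two features will not do.

[-voice, -labial]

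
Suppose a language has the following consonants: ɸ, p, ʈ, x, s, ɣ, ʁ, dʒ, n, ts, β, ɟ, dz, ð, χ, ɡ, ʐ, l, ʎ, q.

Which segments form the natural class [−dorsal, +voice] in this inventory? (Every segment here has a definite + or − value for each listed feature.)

dʒ, n, β, dz, ð, ʐ, l

Checking each segment against [−dorsal], [+voice]: /dʒ/ (voiced postalveolar affricate), /n/ (alveolar nasal), /β/ (voiced bilabial fricative), /dz/ (voiced alveolar affricate), /ð/ (voiced dental fricative), /ʐ/ (voiced retroflex fricative), among others, satisfy every feature; every other segment in the inventory fails at least one.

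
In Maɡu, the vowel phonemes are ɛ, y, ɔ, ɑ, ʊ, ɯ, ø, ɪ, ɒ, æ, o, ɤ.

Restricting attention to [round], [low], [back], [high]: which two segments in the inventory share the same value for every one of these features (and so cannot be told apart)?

ɔ, o

On the given features, /ɔ/ and /o/ have an identical profile: [+round], [−low], [+back], [−high]. No other two segments in the inventory coincide on all 4 features. (They do differ in [tense], which is not among the given features.)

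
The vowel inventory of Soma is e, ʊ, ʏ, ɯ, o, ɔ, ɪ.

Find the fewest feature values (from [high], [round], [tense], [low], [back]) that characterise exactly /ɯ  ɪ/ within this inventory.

The class [+high], [−round] has exactly /ɯ, ɪ/ as its extension in this inventory. No smaller conjunction from the listed features achieves this: [−round] alone would also admit /e/; [+high] alone would also admit /ʊ, ʏ/; and checking the remaining single features turns up none with this extension.

[+high, −round]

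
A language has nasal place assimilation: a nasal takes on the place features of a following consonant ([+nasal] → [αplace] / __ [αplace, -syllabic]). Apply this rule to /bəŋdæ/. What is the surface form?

The only nasal preceding a consonant is /ŋ/ before /d/. /d/ is [+coronal], so /ŋ/ → /n/, giving [bəndæ].

[bəndæ]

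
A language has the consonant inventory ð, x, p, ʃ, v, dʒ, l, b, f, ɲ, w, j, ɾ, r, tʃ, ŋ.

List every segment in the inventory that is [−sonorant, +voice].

ð, v, dʒ, b

Eliminate segments failing any feature: /x, p, ʃ, f, tʃ/ are [−voice]; /l, ɲ, w, j, ɾ, r, ŋ/ are [+sonorant]. The remaining /ð, v, dʒ, b/ satisfy [−sonorant], [+voice].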